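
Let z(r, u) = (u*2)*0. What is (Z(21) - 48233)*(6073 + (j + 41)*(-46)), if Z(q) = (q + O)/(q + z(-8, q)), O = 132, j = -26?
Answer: -259599020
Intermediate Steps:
z(r, u) = 0 (z(r, u) = (2*u)*0 = 0)
Z(q) = (132 + q)/q (Z(q) = (q + 132)/(q + 0) = (132 + q)/q)
(Z(21) - 48233)*(6073 + (j + 41)*(-46)) = ((132 + 21)/21 - 48233)*(6073 + (-26 + 41)*(-46)) = ((1/21)*153 - 48233)*(6073 + 15*(-46)) = (51/7 - 48233)*(6073 - 690) = -337580/7*5383 = -259599020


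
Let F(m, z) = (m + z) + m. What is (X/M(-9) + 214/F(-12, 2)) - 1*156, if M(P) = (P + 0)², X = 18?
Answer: -16385/99 ≈ -165.51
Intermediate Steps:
F(m, z) = z + 2*m
M(P) = P²
(X/M(-9) + 214/F(-12, 2)) - 1*156 = (18/((-9)²) + 214/(2 + 2*(-12))) - 1*156 = (18/81 + 214/(2 - 24)) - 156 = (18*(1/81) + 214/(-22)) - 156 = (2/9 + 214*(-1/22)) - 156 = (2/9 - 107/11) - 156 = -941/99 - 156 = -16385/99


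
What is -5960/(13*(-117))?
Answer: 5960/1521 ≈ 3.9185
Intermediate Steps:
-5960/(13*(-117)) = -5960/(-1521) = -5960*(-1/1521) = 5960/1521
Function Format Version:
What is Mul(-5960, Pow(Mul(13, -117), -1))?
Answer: Rational(5960, 1521) ≈ 3.9185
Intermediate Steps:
Mul(-5960, Pow(Mul(13, -117), -1)) = Mul(-5960, Pow(-1521, -1)) = Mul(-5960, Rational(-1, 1521)) = Rational(5960, 1521)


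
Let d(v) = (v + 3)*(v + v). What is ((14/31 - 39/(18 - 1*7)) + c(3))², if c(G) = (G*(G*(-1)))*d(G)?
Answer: 12440948521/116281 ≈ 1.0699e+5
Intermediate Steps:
d(v) = 2*v*(3 + v) (d(v) = (3 + v)*(2*v) = 2*v*(3 + v))
c(G) = -2*G³*(3 + G) (c(G) = (G*(G*(-1)))*(2*G*(3 + G)) = (G*(-G))*(2*G*(3 + G)) = (-G²)*(2*G*(3 + G)) = -2*G³*(3 + G))
((14/31 - 39/(18 - 1*7)) + c(3))² = ((14/31 - 39/(18 - 1*7)) + 2*3³*(-3 - 1*3))² = ((14*(1/31) - 39/(18 - 7)) + 2*27*(-3 - 3))² = ((14/31 - 39/11) + 2*27*(-6))² = ((14/31 - 39*1/11) - 324)² = ((14/31 - 39/11) - 324)² = (-1055/341 - 324)² = (-111539/341)² = 12440948521/116281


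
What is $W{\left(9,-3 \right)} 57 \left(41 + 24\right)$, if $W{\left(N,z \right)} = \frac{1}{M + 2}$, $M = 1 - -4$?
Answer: $\frac{3705}{7} \approx 529.29$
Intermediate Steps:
$M = 5$ ($M = 1 + 4 = 5$)
$W{\left(N,z \right)} = \frac{1}{7}$ ($W{\left(N,z \right)} = \frac{1}{5 + 2} = \frac{1}{7}$)
$W{\left(9,-3 \right)} 57 \left(41 + 24\right) = \frac{1}{7} \cdot 57 \left(41 + 24\right) = \frac{57}{7} \cdot 65 = \frac{3705}{7}$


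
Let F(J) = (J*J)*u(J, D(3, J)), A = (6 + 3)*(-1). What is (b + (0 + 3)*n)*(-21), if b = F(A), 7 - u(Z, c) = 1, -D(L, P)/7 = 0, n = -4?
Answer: -9954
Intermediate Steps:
D(L, P) = 0 (D(L, P) = -7*0 = 0)
A = -9 (A = 9*(-1) = -9)
u(Z, c) = 6 (u(Z, c) = 7 - 1*1 = 7 - 1 = 6)
F(J) = 6*J² (F(J) = (J*J)*6 = J²*6 = 6*J²)
b = 486 (b = 6*(-9)² = 6*81 = 486)
(b + (0 + 3)*n)*(-21) = (486 + (0 + 3)*(-4))*(-21) = (486 + 3*(-4))*(-21) = (486 - 12)*(-21) = 474*(-21) = -9954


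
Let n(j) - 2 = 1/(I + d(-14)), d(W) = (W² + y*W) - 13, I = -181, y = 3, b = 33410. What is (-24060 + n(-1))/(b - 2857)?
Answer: -962321/1222120 ≈ -0.78742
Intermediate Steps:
d(W) = -13 + W² + 3*W (d(W) = (W² + 3*W) - 13 = -13 + W² + 3*W)
n(j) = 79/40 (n(j) = 2 + 1/(-181 + (-13 + (-14)² + 3*(-14))) = 2 + 1/(-181 + (-13 + 196 - 42)) = 2 + 1/(-181 + 141) = 2 + 1/(-40) = 2 - 1/40 = 79/40)
(-24060 + n(-1))/(b - 2857) = (-24060 + 79/40)/(33410 - 2857) = -962321/40/30553 = -962321/40*1/30553 = -962321/1222120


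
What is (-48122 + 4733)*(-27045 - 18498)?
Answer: 1976065227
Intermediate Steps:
(-48122 + 4733)*(-27045 - 18498) = -43389*(-45543) = 1976065227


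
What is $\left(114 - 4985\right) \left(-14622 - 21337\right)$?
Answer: $175156289$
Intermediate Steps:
$\left(114 - 4985\right) \left(-14622 - 21337\right) = \left(-4871\right) \left(-35959\right) = 175156289$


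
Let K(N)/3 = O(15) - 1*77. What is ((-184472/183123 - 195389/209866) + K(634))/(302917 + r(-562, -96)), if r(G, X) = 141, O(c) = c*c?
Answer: 16988998813393/11646910344862044 ≈ 0.0014587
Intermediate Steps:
O(c) = c²
K(N) = 444 (K(N) = 3*(15² - 1*77) = 3*(225 - 77) = 3*148 = 444)
((-184472/183123 - 195389/209866) + K(634))/(302917 + r(-562, -96)) = ((-184472/183123 - 195389/209866) + 444)/(302917 + 141) = ((-184472*1/183123 - 195389*1/209866) + 444)/303058 = ((-184472/183123 - 195389/209866) + 444)*(1/303058) = (-74494620599/38431291518 + 444)*(1/303058) = (16988998813393/38431291518)*(1/303058) = 16988998813393/11646910344862044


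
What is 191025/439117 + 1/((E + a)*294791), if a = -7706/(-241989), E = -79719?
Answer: 22169997403703972238/50963082061900521155 ≈ 0.43502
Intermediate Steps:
a = 7706/241989 (a = -7706*(-1/241989) = 7706/241989 ≈ 0.031844)
191025/439117 + 1/((E + a)*294791) = 191025/439117 + 1/((-79719 + 7706/241989)*294791) = 191025*(1/439117) + (1/294791)/(-19291113385/241989) = 191025/439117 - 241989/19291113385*1/294791 = 191025/439117 - 241989/5686846605877535 = 22169997403703972238/50963082061900521155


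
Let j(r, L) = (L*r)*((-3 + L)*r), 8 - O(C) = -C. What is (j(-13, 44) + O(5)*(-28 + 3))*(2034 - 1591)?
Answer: 134916093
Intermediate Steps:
O(C) = 8 + C (O(C) = 8 - (-1)*C = 8 + C)
j(r, L) = L*r**2*(-3 + L) (j(r, L) = (L*r)*(r*(-3 + L)) = L*r**2*(-3 + L))
(j(-13, 44) + O(5)*(-28 + 3))*(2034 - 1591) = (44*(-13)**2*(-3 + 44) + (8 + 5)*(-28 + 3))*(2034 - 1591) = (44*169*41 + 13*(-25))*443 = (304876 - 325)*443 = 304551*443 = 134916093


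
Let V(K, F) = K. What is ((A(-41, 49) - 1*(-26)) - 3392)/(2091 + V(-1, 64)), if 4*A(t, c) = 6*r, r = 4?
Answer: -336/209 ≈ -1.6077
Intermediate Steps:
A(t, c) = 6 (A(t, c) = (6*4)/4 = (¼)*24 = 6)
((A(-41, 49) - 1*(-26)) - 3392)/(2091 + V(-1, 64)) = ((6 - 1*(-26)) - 3392)/(2091 - 1) = ((6 + 26) - 3392)/2090 = (32 - 3392)*(1/2090) = -3360*1/2090 = -336/209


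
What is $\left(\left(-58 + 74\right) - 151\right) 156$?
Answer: $-21060$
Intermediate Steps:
$\left(\left(-58 + 74\right) - 151\right) 156 = \left(16 - 151\right) 156 = \left(-135\right) 156 = -21060$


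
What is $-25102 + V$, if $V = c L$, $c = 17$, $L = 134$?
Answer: $-22824$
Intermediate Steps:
$V = 2278$ ($V = 17 \cdot 134 = 2278$)
$-25102 + V = -25102 + 2278 = -22824$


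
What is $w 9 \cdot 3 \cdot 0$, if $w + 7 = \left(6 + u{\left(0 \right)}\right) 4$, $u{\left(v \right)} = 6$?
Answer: $0$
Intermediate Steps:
$w = 41$ ($w = -7 + \left(6 + 6\right) 4 = -7 + 12 \cdot 4 = -7 + 48 = 41$)
$w 9 \cdot 3 \cdot 0 = 41 \cdot 9 \cdot 3 \cdot 0 = 369 \cdot 0 = 0$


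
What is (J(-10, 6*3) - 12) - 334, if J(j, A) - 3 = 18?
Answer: -325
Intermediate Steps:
J(j, A) = 21 (J(j, A) = 3 + 18 = 21)
(J(-10, 6*3) - 12) - 334 = (21 - 12) - 334 = 9 - 334 = -325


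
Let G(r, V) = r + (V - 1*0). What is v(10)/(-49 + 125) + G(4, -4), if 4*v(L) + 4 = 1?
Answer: -3/304 ≈ -0.0098684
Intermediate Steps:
v(L) = -¾ (v(L) = -1 + (¼)*1 = -1 + ¼ = -¾)
G(r, V) = V + r (G(r, V) = r + (V + 0) = r + V = V + r)
v(10)/(-49 + 125) + G(4, -4) = -3/(4*(-49 + 125)) + (-4 + 4) = -¾/76 + 0 = -¾*1/76 + 0 = -3/304 + 0 = -3/304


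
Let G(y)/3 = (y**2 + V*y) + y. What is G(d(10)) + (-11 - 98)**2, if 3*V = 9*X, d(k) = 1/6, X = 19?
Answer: 142921/12 ≈ 11910.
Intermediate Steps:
d(k) = 1/6
V = 57 (V = (9*19)/3 = (1/3)*171 = 57)
G(y) = 3*y**2 + 174*y (G(y) = 3*((y**2 + 57*y) + y) = 3*(y**2 + 58*y) = 3*y**2 + 174*y)
G(d(10)) + (-11 - 98)**2 = 3*(1/6)*(58 + 1/6) + (-11 - 98)**2 = 3*(1/6)*(349/6) + (-109)**2 = 349/12 + 11881 = 142921/12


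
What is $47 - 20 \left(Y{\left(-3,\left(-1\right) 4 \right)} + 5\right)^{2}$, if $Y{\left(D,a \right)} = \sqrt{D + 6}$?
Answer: $-513 - 200 \sqrt{3} \approx -859.41$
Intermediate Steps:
$Y{\left(D,a \right)} = \sqrt{6 + D}$
$47 - 20 \left(Y{\left(-3,\left(-1\right) 4 \right)} + 5\right)^{2} = 47 - 20 \left(\sqrt{6 - 3} + 5\right)^{2} = 47 - 20 \left(\sqrt{3} + 5\right)^{2} = 47 - 20 \left(5 + \sqrt{3}\right)^{2}$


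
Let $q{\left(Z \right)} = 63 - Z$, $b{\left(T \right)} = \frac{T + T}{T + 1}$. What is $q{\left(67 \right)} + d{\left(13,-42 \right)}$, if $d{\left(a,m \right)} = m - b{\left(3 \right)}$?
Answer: $- \frac{95}{2} \approx -47.5$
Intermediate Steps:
$b{\left(T \right)} = \frac{2 T}{1 + T}$
$d{\left(a,m \right)} = - \frac{3}{2} + m$ ($d{\left(a,m \right)} = m - 2 \cdot 3 \frac{1}{1 + 3} = m - 2 \cdot 3 \cdot \frac{1}{4} = m - \frac{3}{2} = - \frac{3}{2} + m$)
$q{\left(67 \right)} + d{\left(13,-42 \right)} = \left(63 - 67\right) - \frac{87}{2} = -4 - \frac{87}{2} = - \frac{95}{2}$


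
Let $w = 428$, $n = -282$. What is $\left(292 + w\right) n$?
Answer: $-203040$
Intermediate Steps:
$\left(292 + w\right) n = \left(292 + 428\right) \left(-282\right) = 720 \left(-282\right) = -203040$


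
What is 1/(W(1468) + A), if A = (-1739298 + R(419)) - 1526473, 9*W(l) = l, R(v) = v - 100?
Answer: -9/29387600 ≈ -3.0625e-7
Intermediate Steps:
R(v) = -100 + v
W(l) = l/9
A = -3265452 (A = (-1739298 + (-100 + 419)) - 1526473 = (-1739298 + 319) - 1526473 = -1738979 - 1526473 = -3265452)
1/(W(1468) + A) = 1/((1/9)*1468 - 3265452) = 1/(1468/9 - 3265452) = 1/(-29387600/9) = -9/29387600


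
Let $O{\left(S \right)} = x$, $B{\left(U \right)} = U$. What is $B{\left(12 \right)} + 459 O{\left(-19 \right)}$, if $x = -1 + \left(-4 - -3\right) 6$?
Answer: $-3201$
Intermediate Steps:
$x = -7$ ($x = -1 + \left(-4 + 3\right) 6 = -1 - 6 = -7$)
$O{\left(S \right)} = -7$
$B{\left(12 \right)} + 459 O{\left(-19 \right)} = 12 + 459 \left(-7\right) = 12 - 3213 = -3201$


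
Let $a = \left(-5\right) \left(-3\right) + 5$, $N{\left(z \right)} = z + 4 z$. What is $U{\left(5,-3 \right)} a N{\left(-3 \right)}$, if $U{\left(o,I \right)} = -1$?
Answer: $300$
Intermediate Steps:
$N{\left(z \right)} = 5 z$
$a = 20$ ($a = 15 + 5 = 20$)
$U{\left(5,-3 \right)} a N{\left(-3 \right)} = \left(-1\right) 20 \cdot 5 \left(-3\right) = \left(-20\right) \left(-15\right) = 300$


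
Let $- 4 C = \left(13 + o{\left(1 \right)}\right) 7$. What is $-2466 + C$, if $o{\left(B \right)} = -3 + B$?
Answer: $- \frac{9941}{4} \approx -2485.3$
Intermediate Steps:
$C = - \frac{77}{4}$ ($C = - \frac{\left(13 + \left(-3 + 1\right)\right) 7}{4} = - \frac{\left(13 - 2\right) 7}{4} = - \frac{11 \cdot 7}{4} = \left(- \frac{1}{4}\right) 77 = - \frac{77}{4} \approx -19.25$)
$-2466 + C = -2466 - \frac{77}{4} = - \frac{9941}{4}$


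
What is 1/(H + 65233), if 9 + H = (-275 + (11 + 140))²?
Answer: 1/80600 ≈ 1.2407e-5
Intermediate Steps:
H = 15367 (H = -9 + (-275 + (11 + 140))² = -9 + (-275 + 151)² = -9 + (-124)² = -9 + 15376 = 15367)
1/(H + 65233) = 1/(15367 + 65233) = 1/80600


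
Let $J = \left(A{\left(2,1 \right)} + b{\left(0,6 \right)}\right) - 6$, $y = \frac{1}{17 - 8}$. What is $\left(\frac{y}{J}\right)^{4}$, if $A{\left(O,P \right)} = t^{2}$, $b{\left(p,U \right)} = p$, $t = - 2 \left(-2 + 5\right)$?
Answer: $\frac{1}{5314410000} \approx 1.8817 \cdot 10^{-10}$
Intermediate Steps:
$t = -6$ ($t = \left(-2\right) 3 = -6$)
$A{\left(O,P \right)} = 36$ ($A{\left(O,P \right)} = \left(-6\right)^{2} = 36$)
$y = \frac{1}{9} \approx 0.11111$
$J = 30$ ($J = \left(36 + 0\right) - 6 = 36 - 6 = 30$)
$\left(\frac{y}{J}\right)^{4} = \left(\frac{1}{9 \cdot 30}\right)^{4} = \left(\frac{1}{9} \cdot \frac{1}{30}\right)^{4} = \left(\frac{1}{270}\right)^{4} = \frac{1}{5314410000}$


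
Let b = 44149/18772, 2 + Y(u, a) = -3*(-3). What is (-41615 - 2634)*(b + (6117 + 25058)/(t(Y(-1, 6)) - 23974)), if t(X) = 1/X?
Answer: -11274757636709/242327748 ≈ -46527.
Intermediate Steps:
Y(u, a) = 7 (Y(u, a) = -2 - 3*(-3) = -2 + 9 = 7)
b = 44149/18772 (b = 44149*(1/18772) = 44149/18772 ≈ 2.3519)
(-41615 - 2634)*(b + (6117 + 25058)/(t(Y(-1, 6)) - 23974)) = (-41615 - 2634)*(44149/18772 + (6117 + 25058)/(1/7 - 23974)) = -44249*(44149/18772 + 31175/(⅐ - 23974)) = -44249*(44149/18772 + 31175/(-167817/7)) = -44249*(44149/18772 + 31175*(-7/167817)) = -44249*(44149/18772 - 218225/167817) = -44249*254802541/242327748 = -11274757636709/242327748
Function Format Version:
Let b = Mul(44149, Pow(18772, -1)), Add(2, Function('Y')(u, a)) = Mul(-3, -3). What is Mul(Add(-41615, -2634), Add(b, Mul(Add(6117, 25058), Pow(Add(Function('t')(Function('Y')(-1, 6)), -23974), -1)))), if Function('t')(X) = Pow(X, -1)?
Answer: Rational(-11274757636709, 242327748) ≈ -46527.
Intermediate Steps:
Function('Y')(u, a) = 7 (Function('Y')(u, a) = Add(-2, Mul(-3, -3)) = Add(-2, 9) = 7)
b = Rational(44149, 18772) (b = Mul(44149, Rational(1, 18772)) = Rational(44149, 18772) ≈ 2.3519)
Mul(Add(-41615, -2634), Add(b, Mul(Add(6117, 25058), Pow(Add(Function('t')(Function('Y')(-1, 6)), -23974), -1)))) = Mul(Add(-41615, -2634), Add(Rational(44149, 18772), Mul(Add(6117, 25058), Pow(Add(Pow(7, -1), -23974), -1)))) = Mul(-44249, Add(Rational(44149, 18772), Mul(31175, Pow(Add(Rational(1, 7), -23974), -1)))) = Mul(-44249, Add(Rational(44149, 18772), Mul(31175, Pow(Rational(-167817, 7), -1)))) = Mul(-44249, Add(Rational(44149, 18772), Mul(31175, Rational(-7, 167817)))) = Mul(-44249, Add(Rational(44149, 18772), Rational(-218225, 167817))) = Mul(-44249, Rational(254802541, 242327748)) = Rational(-11274757636709, 242327748)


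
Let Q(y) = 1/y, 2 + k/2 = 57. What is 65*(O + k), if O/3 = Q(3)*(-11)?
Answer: 6435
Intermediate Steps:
k = 110 (k = -4 + 2*57 = -4 + 114 = 110)
O = -11 (O = 3*(-11/3) = -11)
65*(O + k) = 65*(-11 + 110) = 65*99 = 6435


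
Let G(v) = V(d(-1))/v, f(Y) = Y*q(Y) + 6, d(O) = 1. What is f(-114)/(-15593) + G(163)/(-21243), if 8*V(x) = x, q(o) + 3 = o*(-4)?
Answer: 1430362210999/431939697096 ≈ 3.3115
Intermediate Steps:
q(o) = -3 - 4*o (q(o) = -3 + o*(-4) = -3 - 4*o)
V(x) = x/8
f(Y) = 6 + Y*(-3 - 4*Y) (f(Y) = Y*(-3 - 4*Y) + 6 = 6 + Y*(-3 - 4*Y))
G(v) = 1/(8*v) (G(v) = ((⅛)*1)/v = 1/(8*v))
f(-114)/(-15593) + G(163)/(-21243) = (6 - 1*(-114)*(3 + 4*(-114)))/(-15593) + ((⅛)/163)/(-21243) = (6 - 1*(-114)*(3 - 456))*(-1/15593) + ((⅛)*(1/163))*(-1/21243) = (6 - 1*(-114)*(-453))*(-1/15593) + (1/1304)*(-1/21243) = (6 - 51642)*(-1/15593) - 1/27700872 = -51636*(-1/15593) - 1/27700872 = 51636/15593 - 1/27700872 = 1430362210999/431939697096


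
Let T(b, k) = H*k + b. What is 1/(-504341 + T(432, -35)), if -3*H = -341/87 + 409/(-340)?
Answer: -17748/8944437593 ≈ -1.9842e-6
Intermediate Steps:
H = 151523/88740 (H = -(-341/87 + 409/(-340))/3 = -(-341*1/87 + 409*(-1/340))/3 = -(-341/87 - 409/340)/3 = -⅓*(-151523/29580) = 151523/88740 ≈ 1.7075)
T(b, k) = b + 151523*k/88740 (T(b, k) = 151523*k/88740 + b = b + 151523*k/88740)
1/(-504341 + T(432, -35)) = 1/(-504341 + (432 + (151523/88740)*(-35))) = 1/(-504341 + (432 - 1060661/17748)) = 1/(-504341 + 6606475/17748) = 1/(-8944437593/17748) = -17748/8944437593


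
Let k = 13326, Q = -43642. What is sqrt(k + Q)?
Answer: 2*I*sqrt(7579) ≈ 174.11*I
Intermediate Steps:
sqrt(k + Q) = sqrt(13326 - 43642) = sqrt(-30316) = 2*I*sqrt(7579)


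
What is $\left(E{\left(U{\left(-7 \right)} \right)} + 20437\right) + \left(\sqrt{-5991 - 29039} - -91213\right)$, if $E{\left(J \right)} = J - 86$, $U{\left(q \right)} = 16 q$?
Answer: $111452 + i \sqrt{35030} \approx 1.1145 \cdot 10^{5} + 187.16 i$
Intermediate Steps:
$E{\left(J \right)} = -86 + J$
$\left(E{\left(U{\left(-7 \right)} \right)} + 20437\right) + \left(\sqrt{-5991 - 29039} - -91213\right) = \left(\left(-86 + 16 \left(-7\right)\right) + 20437\right) + \left(\sqrt{-5991 - 29039} - -91213\right) = \left(\left(-86 - 112\right) + 20437\right) + \left(\sqrt{-35030} + 91213\right) = \left(-198 + 20437\right) + \left(i \sqrt{35030} + 91213\right) = 20239 + \left(91213 + i \sqrt{35030}\right) = 111452 + i \sqrt{35030}$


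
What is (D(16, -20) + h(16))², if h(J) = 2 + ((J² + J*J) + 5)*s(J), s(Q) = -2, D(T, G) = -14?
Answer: 1094116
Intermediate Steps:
h(J) = -8 - 4*J² (h(J) = 2 + ((J² + J*J) + 5)*(-2) = 2 + ((J² + J²) + 5)*(-2) = 2 + (2*J² + 5)*(-2) = 2 + (5 + 2*J²)*(-2) = 2 + (-10 - 4*J²) = -8 - 4*J²)
(D(16, -20) + h(16))² = (-14 + (-8 - 4*16²))² = (-14 + (-8 - 4*256))² = (-14 + (-8 - 1024))² = (-14 - 1032)² = (-1046)² = 1094116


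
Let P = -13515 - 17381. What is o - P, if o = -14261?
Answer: 16635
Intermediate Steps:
P = -30896
o - P = -14261 - 1*(-30896) = -14261 + 30896 = 16635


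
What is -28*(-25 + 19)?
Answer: 168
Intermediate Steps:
-28*(-25 + 19) = -28*(-6) = 168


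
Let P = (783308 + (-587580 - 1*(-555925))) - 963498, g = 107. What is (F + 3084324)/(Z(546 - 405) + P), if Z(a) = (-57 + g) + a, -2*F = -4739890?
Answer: -5454269/211654 ≈ -25.770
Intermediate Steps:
F = 2369945 (F = -1/2*(-4739890) = 2369945)
Z(a) = 50 + a (Z(a) = (-57 + 107) + a = 50 + a)
P = -211845 (P = (783308 + (-587580 + 555925)) - 963498 = (783308 - 31655) - 963498 = 751653 - 963498 = -211845)
(F + 3084324)/(Z(546 - 405) + P) = (2369945 + 3084324)/((50 + (546 - 405)) - 211845) = 5454269/((50 + 141) - 211845) = 5454269/(191 - 211845) = 5454269/(-211654) = 5454269*(-1/211654) = -5454269/211654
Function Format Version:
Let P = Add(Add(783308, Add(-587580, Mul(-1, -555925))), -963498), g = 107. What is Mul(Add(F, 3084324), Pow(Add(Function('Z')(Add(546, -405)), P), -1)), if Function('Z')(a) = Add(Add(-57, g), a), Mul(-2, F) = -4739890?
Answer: Rational(-5454269, 211654) ≈ -25.770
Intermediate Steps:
F = 2369945 (F = Mul(Rational(-1, 2), -4739890) = 2369945)
Function('Z')(a) = Add(50, a) (Function('Z')(a) = Add(Add(-57, 107), a) = Add(50, a))
P = -211845 (P = Add(Add(783308, Add(-587580, 555925)), -963498) = Add(Add(783308, -31655), -963498) = Add(751653, -963498) = -211845)
Mul(Add(F, 3084324), Pow(Add(Function('Z')(Add(546, -405)), P), -1)) = Mul(Add(2369945, 3084324), Pow(Add(Add(50, Add(546, -405)), -211845), -1)) = Mul(5454269, Pow(Add(Add(50, 141), -211845), -1)) = Mul(5454269, Pow(Add(191, -211845), -1)) = Mul(5454269, Pow(-211654, -1)) = Mul(5454269, Rational(-1, 211654)) = Rational(-5454269, 211654)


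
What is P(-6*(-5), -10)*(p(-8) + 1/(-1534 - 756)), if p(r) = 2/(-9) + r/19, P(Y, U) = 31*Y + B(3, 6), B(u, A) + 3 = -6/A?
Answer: -116708873/195795 ≈ -596.08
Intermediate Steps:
B(u, A) = -3 - 6/A
P(Y, U) = -4 + 31*Y (P(Y, U) = 31*Y + (-3 - 6/6) = 31*Y + (-3 - 6*⅙) = 31*Y + (-3 - 1) = 31*Y - 4 = -4 + 31*Y)
p(r) = -2/9 + r/19 (p(r) = 2*(-⅑) + r*(1/19) = -2/9 + r/19)
P(-6*(-5), -10)*(p(-8) + 1/(-1534 - 756)) = (-4 + 31*(-6*(-5)))*((-2/9 + (1/19)*(-8)) + 1/(-1534 - 756)) = (-4 + 31*30)*((-2/9 - 8/19) + 1/(-2290)) = (-4 + 930)*(-110/171 - 1/2290) = 926*(-252071/391590) = -116708873/195795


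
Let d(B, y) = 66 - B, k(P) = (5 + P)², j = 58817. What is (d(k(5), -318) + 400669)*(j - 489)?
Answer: 23368238280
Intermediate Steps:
(d(k(5), -318) + 400669)*(j - 489) = ((66 - (5 + 5)²) + 400669)*(58817 - 489) = ((66 - 1*10²) + 400669)*58328 = ((66 - 1*100) + 400669)*58328 = ((66 - 100) + 400669)*58328 = (-34 + 400669)*58328 = 400635*58328 = 23368238280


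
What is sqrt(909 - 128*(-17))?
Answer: sqrt(3085) ≈ 55.543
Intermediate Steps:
sqrt(909 - 128*(-17)) = sqrt(909 + 2176) = sqrt(3085)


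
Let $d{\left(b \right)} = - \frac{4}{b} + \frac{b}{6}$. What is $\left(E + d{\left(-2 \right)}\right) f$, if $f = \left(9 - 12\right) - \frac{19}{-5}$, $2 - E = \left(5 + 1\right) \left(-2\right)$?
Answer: $\frac{188}{15} \approx 12.533$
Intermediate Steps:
$E = 14$ ($E = 2 - \left(5 + 1\right) \left(-2\right) = 2 - 6 \left(-2\right) = 2 - -12 = 2 + 12 = 14$)
$d{\left(b \right)} = - \frac{4}{b} + \frac{b}{6}$ ($d{\left(b \right)} = - \frac{4}{b} + b \frac{1}{6} = - \frac{4}{b} + \frac{b}{6}$)
$f = \frac{4}{5}$ ($f = -3 - 19 \left(- \frac{1}{5}\right) = -3 - - \frac{19}{5} = -3 + \frac{19}{5} = \frac{4}{5} \approx 0.8$)
$\left(E + d{\left(-2 \right)}\right) f = \left(14 + \left(- \frac{4}{-2} + \frac{1}{6} \left(-2\right)\right)\right) \frac{4}{5} = \left(14 - - \frac{5}{3}\right) \frac{4}{5} = \left(14 + \left(2 - \frac{1}{3}\right)\right) \frac{4}{5} = \left(14 + \frac{5}{3}\right) \frac{4}{5} = \frac{47}{3} \cdot \frac{4}{5} = \frac{188}{15}$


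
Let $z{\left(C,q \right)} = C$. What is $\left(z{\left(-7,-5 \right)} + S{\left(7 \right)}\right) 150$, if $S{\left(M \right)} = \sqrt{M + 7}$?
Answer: $-1050 + 150 \sqrt{14} \approx -488.75$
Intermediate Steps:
$S{\left(M \right)} = \sqrt{7 + M}$
$\left(z{\left(-7,-5 \right)} + S{\left(7 \right)}\right) 150 = \left(-7 + \sqrt{7 + 7}\right) 150 = \left(-7 + \sqrt{14}\right) 150 = -1050 + 150 \sqrt{14}$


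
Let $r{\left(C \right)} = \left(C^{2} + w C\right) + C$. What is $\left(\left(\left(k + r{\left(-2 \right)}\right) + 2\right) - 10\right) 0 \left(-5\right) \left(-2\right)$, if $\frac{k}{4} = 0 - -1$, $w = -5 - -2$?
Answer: $0$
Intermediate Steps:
$w = -3$ ($w = -5 + 2 = -3$)
$r{\left(C \right)} = C^{2} - 2 C$ ($r{\left(C \right)} = \left(C^{2} - 3 C\right) + C = C^{2} - 2 C$)
$k = 4$ ($k = 4 \left(0 - -1\right) = 4 \left(0 + 1\right) = 4 \cdot 1 = 4$)
$\left(\left(\left(k + r{\left(-2 \right)}\right) + 2\right) - 10\right) 0 \left(-5\right) \left(-2\right) = \left(\left(\left(4 - 2 \left(-2 - 2\right)\right) + 2\right) - 10\right) 0 \left(-5\right) \left(-2\right) = \left(\left(\left(4 - -8\right) + 2\right) - 10\right) 0 \left(-2\right) = \left(\left(\left(4 + 8\right) + 2\right) - 10\right) 0 = \left(\left(12 + 2\right) - 10\right) 0 = \left(14 - 10\right) 0 = 4 \cdot 0 = 0$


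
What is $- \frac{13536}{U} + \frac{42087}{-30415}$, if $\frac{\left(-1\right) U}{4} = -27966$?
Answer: $- \frac{2700273}{1794485} \approx -1.5048$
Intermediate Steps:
$U = 111864$ ($U = \left(-4\right) \left(-27966\right) = 111864$)
$- \frac{13536}{U} + \frac{42087}{-30415} = - \frac{13536}{111864} + \frac{42087}{-30415} = \left(-13536\right) \frac{1}{111864} + 42087 \left(- \frac{1}{30415}\right) = - \frac{564}{4661} - \frac{42087}{30415} = - \frac{2700273}{1794485}$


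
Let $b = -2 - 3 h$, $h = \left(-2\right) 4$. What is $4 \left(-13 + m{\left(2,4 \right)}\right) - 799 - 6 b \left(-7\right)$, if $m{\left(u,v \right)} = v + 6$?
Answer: $-738288$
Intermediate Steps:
$m{\left(u,v \right)} = 6 + v$
$h = -8$
$b = 22$ ($b = -2 - -24 = -2 + 24 = 22$)
$4 \left(-13 + m{\left(2,4 \right)}\right) - 799 - 6 b \left(-7\right) = 4 \left(-13 + \left(6 + 4\right)\right) - 799 \left(-6\right) 22 \left(-7\right) = 4 \left(-13 + 10\right) - 799 \left(\left(-132\right) \left(-7\right)\right) = 4 \left(-3\right) - 738276 = -12 - 738276 = -738288$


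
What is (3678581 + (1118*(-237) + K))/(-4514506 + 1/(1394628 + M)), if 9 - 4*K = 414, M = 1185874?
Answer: -17617158117805/23299383524022 ≈ -0.75612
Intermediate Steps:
K = -405/4 (K = 9/4 - 1/4*414 = 9/4 - 207/2 = -405/4 ≈ -101.25)
(3678581 + (1118*(-237) + K))/(-4514506 + 1/(1394628 + M)) = (3678581 + (1118*(-237) - 405/4))/(-4514506 + 1/(1394628 + 1185874)) = (3678581 + (-264966 - 405/4))/(-4514506 + 1/2580502) = (3678581 - 1060269/4)/(-4514506 + 1/2580502) = 13654055/(4*(-11649691762011/2580502)) = (13654055/4)*(-2580502/11649691762011) = -17617158117805/23299383524022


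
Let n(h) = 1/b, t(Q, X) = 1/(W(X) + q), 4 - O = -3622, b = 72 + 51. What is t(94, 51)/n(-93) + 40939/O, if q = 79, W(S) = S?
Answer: 1442017/117845 ≈ 12.237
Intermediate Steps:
b = 123
O = 3626 (O = 4 - 1*(-3622) = 4 + 3622 = 3626)
t(Q, X) = 1/(79 + X) (t(Q, X) = 1/(X + 79) = 1/(79 + X))
n(h) = 1/123
t(94, 51)/n(-93) + 40939/O = 1/((79 + 51)*(1/123)) + 40939/3626 = 123/130 + 40939*(1/3626) = (1/130)*123 + 40939/3626 = 123/130 + 40939/3626 = 1442017/117845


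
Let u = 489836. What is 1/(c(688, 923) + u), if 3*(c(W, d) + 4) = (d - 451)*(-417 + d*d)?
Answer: 3/403383160 ≈ 7.4371e-9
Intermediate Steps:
c(W, d) = -4 + (-451 + d)*(-417 + d**2)/3 (c(W, d) = -4 + ((d - 451)*(-417 + d*d))/3 = -4 + ((-451 + d)*(-417 + d**2))/3 = -4 + (-451 + d)*(-417 + d**2)/3)
1/(c(688, 923) + u) = 1/((62685 - 139*923 - 451/3*923**2 + (1/3)*923**3) + 489836) = 1/((62685 - 128297 - 451/3*851929 + (1/3)*786330467) + 489836) = 1/((62685 - 128297 - 384219979/3 + 786330467/3) + 489836) = 1/(401913652/3 + 489836) = 1/(403383160/3) = 3/403383160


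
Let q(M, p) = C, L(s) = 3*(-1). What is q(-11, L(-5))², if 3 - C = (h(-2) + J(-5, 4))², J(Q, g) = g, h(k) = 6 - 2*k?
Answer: 37249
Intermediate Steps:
L(s) = -3
C = -193 (C = 3 - ((6 - 2*(-2)) + 4)² = 3 - ((6 + 4) + 4)² = 3 - (10 + 4)² = 3 - 1*14² = 3 - 1*196 = 3 - 196 = -193)
q(M, p) = -193
q(-11, L(-5))² = (-193)² = 37249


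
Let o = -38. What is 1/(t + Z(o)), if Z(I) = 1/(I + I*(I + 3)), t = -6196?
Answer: -1292/8005231 ≈ -0.00016139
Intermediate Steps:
Z(I) = 1/(I + I*(3 + I))
1/(t + Z(o)) = 1/(-6196 + 1/((-38)*(4 - 38))) = 1/(-6196 - 1/38/(-34)) = 1/(-6196 - 1/38*(-1/34)) = 1/(-6196 + 1/1292) = 1/(-8005231/1292) = -1292/8005231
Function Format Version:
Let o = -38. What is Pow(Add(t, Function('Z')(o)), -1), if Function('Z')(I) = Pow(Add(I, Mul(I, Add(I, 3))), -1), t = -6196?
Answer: Rational(-1292, 8005231) ≈ -0.00016139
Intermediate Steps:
Function('Z')(I) = Pow(Add(I, Mul(I, Add(3, I))), -1)
Pow(Add(t, Function('Z')(o)), -1) = Pow(Add(-6196, Mul(Pow(-38, -1), Pow(Add(4, -38), -1))), -1) = Pow(Add(-6196, Mul(Rational(-1, 38), Pow(-34, -1))), -1) = Pow(Add(-6196, Mul(Rational(-1, 38), Rational(-1, 34))), -1) = Pow(Add(-6196, Rational(1, 1292)), -1) = Pow(Rational(-8005231, 1292), -1) = Rational(-1292, 8005231)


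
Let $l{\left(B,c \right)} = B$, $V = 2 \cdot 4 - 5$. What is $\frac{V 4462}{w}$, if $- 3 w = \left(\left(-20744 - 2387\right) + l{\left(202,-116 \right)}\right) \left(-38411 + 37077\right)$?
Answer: $- \frac{291}{221647} \approx -0.0013129$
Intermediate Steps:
$V = 3$ ($V = 8 - 5 = 3$)
$w = -10195762$ ($w = - \frac{\left(\left(-20744 - 2387\right) + 202\right) \left(-38411 + 37077\right)}{3} = - \frac{\left(-23131 + 202\right) \left(-1334\right)}{3} = - \frac{\left(-22929\right) \left(-1334\right)}{3} = \left(- \frac{1}{3}\right) 30587286 = -10195762$)
$\frac{V 4462}{w} = \frac{3 \cdot 4462}{-10195762} = 13386 \left(- \frac{1}{10195762}\right) = - \frac{291}{221647}$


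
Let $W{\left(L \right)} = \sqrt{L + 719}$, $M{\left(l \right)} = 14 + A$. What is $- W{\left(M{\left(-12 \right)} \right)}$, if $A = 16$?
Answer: $- \sqrt{749} \approx -27.368$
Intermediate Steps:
$M{\left(l \right)} = 30$ ($M{\left(l \right)} = 14 + 16 = 30$)
$W{\left(L \right)} = \sqrt{719 + L}$
$- W{\left(M{\left(-12 \right)} \right)} = - \sqrt{719 + 30} = - \sqrt{749}$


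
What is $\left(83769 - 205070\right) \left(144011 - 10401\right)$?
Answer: $-16207026610$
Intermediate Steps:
$\left(83769 - 205070\right) \left(144011 - 10401\right) = \left(-121301\right) 133610 = -16207026610$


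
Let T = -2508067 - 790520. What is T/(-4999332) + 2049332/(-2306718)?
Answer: -439396839793/1922008185396 ≈ -0.22861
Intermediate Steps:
T = -3298587
T/(-4999332) + 2049332/(-2306718) = -3298587/(-4999332) + 2049332/(-2306718) = -3298587*(-1/4999332) + 2049332*(-1/2306718) = 1099529/1666444 - 1024666/1153359 = -439396839793/1922008185396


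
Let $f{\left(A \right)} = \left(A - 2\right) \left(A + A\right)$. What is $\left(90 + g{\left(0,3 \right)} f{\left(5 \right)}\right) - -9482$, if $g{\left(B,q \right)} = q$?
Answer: $9662$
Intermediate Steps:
$f{\left(A \right)} = 2 A \left(-2 + A\right)$ ($f{\left(A \right)} = \left(-2 + A\right) 2 A = 2 A \left(-2 + A\right)$)
$\left(90 + g{\left(0,3 \right)} f{\left(5 \right)}\right) - -9482 = \left(90 + 3 \cdot 2 \cdot 5 \left(-2 + 5\right)\right) - -9482 = \left(90 + 3 \cdot 2 \cdot 5 \cdot 3\right) + 9482 = \left(90 + 3 \cdot 30\right) + 9482 = \left(90 + 90\right) + 9482 = 180 + 9482 = 9662$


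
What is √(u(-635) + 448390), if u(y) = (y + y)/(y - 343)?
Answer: √107219775705/489 ≈ 669.62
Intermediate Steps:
u(y) = 2*y/(-343 + y) (u(y) = (2*y)/(-343 + y) = 2*y/(-343 + y))
√(u(-635) + 448390) = √(2*(-635)/(-343 - 635) + 448390) = √(2*(-635)/(-978) + 448390) = √(2*(-635)*(-1/978) + 448390) = √(635/489 + 448390) = √(219263345/489) = √107219775705/489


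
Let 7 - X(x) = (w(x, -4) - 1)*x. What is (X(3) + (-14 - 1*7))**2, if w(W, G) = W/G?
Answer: 1225/16 ≈ 76.563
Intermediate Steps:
X(x) = 7 - x*(-1 - x/4) (X(x) = 7 - (x/(-4) - 1)*x = 7 - (x*(-1/4) - 1)*x = 7 - (-x/4 - 1)*x = 7 - (-1 - x/4)*x = 7 - x*(-1 - x/4))
(X(3) + (-14 - 1*7))**2 = ((7 + 3 + (1/4)*3**2) + (-14 - 1*7))**2 = ((7 + 3 + (1/4)*9) + (-14 - 7))**2 = ((7 + 3 + 9/4) - 21)**2 = (49/4 - 21)**2 = (-35/4)**2 = 1225/16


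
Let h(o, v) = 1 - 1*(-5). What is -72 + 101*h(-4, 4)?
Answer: 534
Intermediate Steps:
h(o, v) = 6 (h(o, v) = 1 + 5 = 6)
-72 + 101*h(-4, 4) = -72 + 101*6 = -72 + 606 = 534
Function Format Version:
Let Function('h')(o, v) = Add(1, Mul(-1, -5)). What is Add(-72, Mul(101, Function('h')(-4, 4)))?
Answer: 534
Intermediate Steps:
Function('h')(o, v) = 6 (Function('h')(o, v) = Add(1, 5) = 6)
Add(-72, Mul(101, Function('h')(-4, 4))) = Add(-72, Mul(101, 6)) = Add(-72, 606) = 534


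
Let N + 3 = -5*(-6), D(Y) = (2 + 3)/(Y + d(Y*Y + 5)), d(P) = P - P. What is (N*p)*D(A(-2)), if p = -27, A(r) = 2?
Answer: -3645/2 ≈ -1822.5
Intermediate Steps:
d(P) = 0
D(Y) = 5/Y (D(Y) = (2 + 3)/(Y + 0) = 5/Y)
N = 27 (N = -3 - 5*(-6) = -3 + 30 = 27)
(N*p)*D(A(-2)) = (27*(-27))*(5/2) = -3645/2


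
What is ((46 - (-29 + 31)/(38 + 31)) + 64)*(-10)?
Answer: -75880/69 ≈ -1099.7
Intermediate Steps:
((46 - (-29 + 31)/(38 + 31)) + 64)*(-10) = ((46 - 2/69) + 64)*(-10) = (3172/69 + 64)*(-10) = (7588/69)*(-10) = -75880/69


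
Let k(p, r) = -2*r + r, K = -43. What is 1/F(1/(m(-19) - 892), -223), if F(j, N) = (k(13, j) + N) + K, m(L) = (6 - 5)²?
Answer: -891/237005 ≈ -0.0037594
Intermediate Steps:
m(L) = 1 (m(L) = 1² = 1)
k(p, r) = -r
F(j, N) = -43 + N - j (F(j, N) = (-j + N) - 43 = (N - j) - 43 = -43 + N - j)
1/F(1/(m(-19) - 892), -223) = 1/(-43 - 223 - 1/(1 - 892)) = 1/(-43 - 223 - 1/(-891)) = 1/(-43 - 223 - 1*(-1/891)) = 1/(-43 - 223 + 1/891) = 1/(-237005/891) = -891/237005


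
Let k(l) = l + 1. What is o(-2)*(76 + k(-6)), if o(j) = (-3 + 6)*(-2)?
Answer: -426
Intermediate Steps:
o(j) = -6 (o(j) = 3*(-2) = -6)
k(l) = 1 + l
o(-2)*(76 + k(-6)) = -6*(76 + (1 - 6)) = -6*(76 - 5) = -6*71 = -426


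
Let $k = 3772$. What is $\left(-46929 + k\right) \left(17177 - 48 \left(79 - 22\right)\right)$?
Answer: $-623230237$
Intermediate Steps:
$\left(-46929 + k\right) \left(17177 - 48 \left(79 - 22\right)\right) = \left(-46929 + 3772\right) \left(17177 - 48 \left(79 - 22\right)\right) = - 43157 \left(17177 - 2736\right) = \left(-43157\right) 14441 = -623230237$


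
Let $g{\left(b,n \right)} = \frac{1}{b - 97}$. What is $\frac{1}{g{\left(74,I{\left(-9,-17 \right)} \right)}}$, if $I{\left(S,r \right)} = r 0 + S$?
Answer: $-23$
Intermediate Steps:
$I{\left(S,r \right)} = S$ ($I{\left(S,r \right)} = 0 + S = S$)
$g{\left(b,n \right)} = \frac{1}{-97 + b}$
$\frac{1}{g{\left(74,I{\left(-9,-17 \right)} \right)}} = \frac{1}{\frac{1}{-97 + 74}} = \frac{1}{\frac{1}{-23}} = \frac{1}{- \frac{1}{23}} = -23$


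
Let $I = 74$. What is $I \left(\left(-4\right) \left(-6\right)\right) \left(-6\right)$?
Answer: $-10656$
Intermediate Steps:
$I \left(\left(-4\right) \left(-6\right)\right) \left(-6\right) = 74 \left(\left(-4\right) \left(-6\right)\right) \left(-6\right) = 74 \cdot 24 \left(-6\right) = 1776 \left(-6\right) = -10656$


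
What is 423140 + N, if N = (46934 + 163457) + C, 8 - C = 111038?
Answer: 522501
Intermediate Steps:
C = -111030 (C = 8 - 1*111038 = 8 - 111038 = -111030)
N = 99361 (N = (46934 + 163457) - 111030 = 210391 - 111030 = 99361)
423140 + N = 423140 + 99361 = 522501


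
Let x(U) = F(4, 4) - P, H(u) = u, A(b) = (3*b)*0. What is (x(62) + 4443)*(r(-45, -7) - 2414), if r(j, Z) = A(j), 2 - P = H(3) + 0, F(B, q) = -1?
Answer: -10725402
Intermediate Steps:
A(b) = 0
P = -1 (P = 2 - (3 + 0) = 2 - 1*3 = 2 - 3 = -1)
r(j, Z) = 0
x(U) = 0 (x(U) = -1 - 1*(-1) = -1 + 1 = 0)
(x(62) + 4443)*(r(-45, -7) - 2414) = (0 + 4443)*(0 - 2414) = 4443*(-2414) = -10725402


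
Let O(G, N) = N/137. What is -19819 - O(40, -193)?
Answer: -2715010/137 ≈ -19818.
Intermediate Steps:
O(G, N) = N/137 (O(G, N) = N*(1/137) = N/137)
-19819 - O(40, -193) = -19819 - (-193)/137 = -19819 - 1*(-193/137) = -19819 + 193/137 = -2715010/137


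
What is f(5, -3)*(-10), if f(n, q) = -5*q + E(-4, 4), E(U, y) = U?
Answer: -110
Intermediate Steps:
f(n, q) = -4 - 5*q (f(n, q) = -5*q - 4 = -4 - 5*q)
f(5, -3)*(-10) = (-4 - 5*(-3))*(-10) = (-4 + 15)*(-10) = 11*(-10) = -110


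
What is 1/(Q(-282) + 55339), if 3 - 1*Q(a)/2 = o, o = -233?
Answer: 1/55811 ≈ 1.7918e-5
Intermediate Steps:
Q(a) = 472 (Q(a) = 6 - 2*(-233) = 6 + 466 = 472)
1/(Q(-282) + 55339) = 1/(472 + 55339) = 1/55811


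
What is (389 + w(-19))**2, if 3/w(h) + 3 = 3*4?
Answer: 1364224/9 ≈ 1.5158e+5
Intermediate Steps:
w(h) = 1/3 (w(h) = 3/(-3 + 3*4) = 3/(-3 + 12) = 3/9 = 3*(1/9) = 1/3)
(389 + w(-19))**2 = (389 + 1/3)**2 = (1168/3)**2 = 1364224/9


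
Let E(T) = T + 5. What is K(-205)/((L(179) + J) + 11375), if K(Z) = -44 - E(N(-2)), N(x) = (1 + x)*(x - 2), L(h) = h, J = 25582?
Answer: -53/37136 ≈ -0.0014272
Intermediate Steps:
N(x) = (1 + x)*(-2 + x)
E(T) = 5 + T
K(Z) = -53 (K(Z) = -44 - (5 + (-2 + (-2)² - 1*(-2))) = -44 - (5 + (-2 + 4 + 2)) = -44 - (5 + 4) = -44 - 1*9 = -44 - 9 = -53)
K(-205)/((L(179) + J) + 11375) = -53/((179 + 25582) + 11375) = -53/(25761 + 11375) = -53/37136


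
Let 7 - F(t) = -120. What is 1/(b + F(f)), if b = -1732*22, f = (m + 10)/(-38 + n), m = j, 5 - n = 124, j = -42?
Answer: -1/37977 ≈ -2.6332e-5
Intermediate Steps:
n = -119 (n = 5 - 1*124 = 5 - 124 = -119)
m = -42
f = 32/157 (f = (-42 + 10)/(-38 - 119) = -32/(-157) = -32*(-1/157) = 32/157 ≈ 0.20382)
b = -38104
F(t) = 127 (F(t) = 7 - 1*(-120) = 7 + 120 = 127)
1/(b + F(f)) = 1/(-38104 + 127) = 1/(-37977) = -1/37977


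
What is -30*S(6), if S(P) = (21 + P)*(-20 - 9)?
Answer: 23490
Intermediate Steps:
S(P) = -609 - 29*P (S(P) = (21 + P)*(-29) = -609 - 29*P)
-30*S(6) = -30*(-609 - 29*6) = -30*(-609 - 174) = -30*(-783) = 23490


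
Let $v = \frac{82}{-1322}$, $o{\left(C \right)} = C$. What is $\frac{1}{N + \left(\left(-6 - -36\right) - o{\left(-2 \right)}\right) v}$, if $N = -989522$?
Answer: $- \frac{661}{654075354} \approx -1.0106 \cdot 10^{-6}$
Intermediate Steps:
$v = - \frac{41}{661}$ ($v = 82 \left(- \frac{1}{1322}\right) = - \frac{41}{661} \approx -0.062027$)
$\frac{1}{N + \left(\left(-6 - -36\right) - o{\left(-2 \right)}\right) v} = \frac{1}{-989522 + \left(\left(-6 - -36\right) - -2\right) \left(- \frac{41}{661}\right)} = \frac{1}{-989522 + \left(\left(-6 + 36\right) + 2\right) \left(- \frac{41}{661}\right)} = \frac{1}{-989522 + \left(30 + 2\right) \left(- \frac{41}{661}\right)} = \frac{1}{-989522 + 32 \left(- \frac{41}{661}\right)} = \frac{1}{-989522 - \frac{1312}{661}} = \frac{1}{- \frac{654075354}{661}} = - \frac{661}{654075354}$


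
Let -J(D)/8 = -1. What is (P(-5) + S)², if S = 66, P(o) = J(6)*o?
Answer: 676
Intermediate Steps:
J(D) = 8 (J(D) = -8*(-1) = 8)
P(o) = 8*o
(P(-5) + S)² = (8*(-5) + 66)² = (-40 + 66)² = 26² = 676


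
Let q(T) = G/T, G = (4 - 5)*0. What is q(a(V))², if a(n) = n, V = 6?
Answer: 0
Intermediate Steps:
G = 0 (G = -1*0 = 0)
q(T) = 0 (q(T) = 0/T = 0)
q(a(V))² = 0² = 0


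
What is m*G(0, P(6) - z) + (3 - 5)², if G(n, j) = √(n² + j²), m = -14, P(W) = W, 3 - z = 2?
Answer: -66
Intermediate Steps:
z = 1 (z = 3 - 1*2 = 3 - 2 = 1)
G(n, j) = √(j² + n²)
m*G(0, P(6) - z) + (3 - 5)² = -14*√((6 - 1*1)² + 0²) + (3 - 5)² = -14*√((6 - 1)² + 0) + (-2)² = -14*√(5² + 0) + 4 = -14*√(25 + 0) + 4 = -14*√25 + 4 = -14*5 + 4 = -70 + 4 = -66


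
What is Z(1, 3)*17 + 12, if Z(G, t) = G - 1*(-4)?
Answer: 97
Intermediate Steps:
Z(G, t) = 4 + G (Z(G, t) = G + 4 = 4 + G)
Z(1, 3)*17 + 12 = (4 + 1)*17 + 12 = 5*17 + 12 = 85 + 12 = 97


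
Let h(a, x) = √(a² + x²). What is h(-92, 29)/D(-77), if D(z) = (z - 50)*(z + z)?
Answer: √9305/19558 ≈ 0.0049321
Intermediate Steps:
D(z) = 2*z*(-50 + z) (D(z) = (-50 + z)*(2*z) = 2*z*(-50 + z))
h(-92, 29)/D(-77) = √((-92)² + 29²)/((2*(-77)*(-50 - 77))) = √(8464 + 841)/((2*(-77)*(-127))) = √9305/19558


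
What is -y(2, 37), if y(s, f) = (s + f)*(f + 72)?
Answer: -4251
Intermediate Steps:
y(s, f) = (72 + f)*(f + s) (y(s, f) = (f + s)*(72 + f) = (72 + f)*(f + s))
-y(2, 37) = -(37**2 + 72*37 + 72*2 + 37*2) = -(1369 + 2664 + 144 + 74) = -1*4251 = -4251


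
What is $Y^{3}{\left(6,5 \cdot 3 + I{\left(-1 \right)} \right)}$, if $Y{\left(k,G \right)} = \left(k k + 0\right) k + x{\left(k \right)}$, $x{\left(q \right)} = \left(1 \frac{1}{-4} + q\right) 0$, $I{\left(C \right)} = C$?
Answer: $10077696$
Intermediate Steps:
$x{\left(q \right)} = 0$ ($x{\left(q \right)} = \left(1 \left(- \frac{1}{4}\right) + q\right) 0 = \left(- \frac{1}{4} + q\right) 0 = 0$)
$Y{\left(k,G \right)} = k^{3}$ ($Y{\left(k,G \right)} = \left(k k + 0\right) k + 0 = \left(k^{2} + 0\right) k + 0 = k^{2} k + 0 = k^{3} + 0 = k^{3}$)
$Y^{3}{\left(6,5 \cdot 3 + I{\left(-1 \right)} \right)} = \left(6^{3}\right)^{3} = 216^{3} = 10077696$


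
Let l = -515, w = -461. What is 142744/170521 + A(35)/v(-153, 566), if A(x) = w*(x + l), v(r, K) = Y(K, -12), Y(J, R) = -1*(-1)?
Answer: 37733029624/170521 ≈ 2.2128e+5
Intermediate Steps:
Y(J, R) = 1
v(r, K) = 1
A(x) = 237415 - 461*x (A(x) = -461*(x - 515) = -461*(-515 + x) = 237415 - 461*x)
142744/170521 + A(35)/v(-153, 566) = 142744/170521 + (237415 - 461*35)/1 = 142744*(1/170521) + (237415 - 16135)*1 = 142744/170521 + 221280*1 = 142744/170521 + 221280 = 37733029624/170521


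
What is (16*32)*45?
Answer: 23040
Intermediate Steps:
(16*32)*45 = 512*45 = 23040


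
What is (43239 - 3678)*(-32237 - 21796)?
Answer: -2137599513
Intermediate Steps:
(43239 - 3678)*(-32237 - 21796) = 39561*(-54033) = -2137599513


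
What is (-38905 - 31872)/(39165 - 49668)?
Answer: 70777/10503 ≈ 6.7387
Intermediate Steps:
(-38905 - 31872)/(39165 - 49668) = -70777/(-10503) = -70777*(-1/10503) = 70777/10503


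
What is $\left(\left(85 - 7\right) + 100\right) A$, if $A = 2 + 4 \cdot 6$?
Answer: $4628$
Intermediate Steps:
$A = 26$ ($A = 2 + 24 = 26$)
$\left(\left(85 - 7\right) + 100\right) A = \left(\left(85 - 7\right) + 100\right) 26 = \left(78 + 100\right) 26 = 178 \cdot 26 = 4628$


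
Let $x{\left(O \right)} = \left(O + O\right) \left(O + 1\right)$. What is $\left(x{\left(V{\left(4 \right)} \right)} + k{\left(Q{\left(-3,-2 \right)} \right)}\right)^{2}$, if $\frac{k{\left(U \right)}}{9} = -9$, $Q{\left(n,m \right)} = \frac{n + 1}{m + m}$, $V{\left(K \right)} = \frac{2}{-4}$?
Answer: $\frac{26569}{4} \approx 6642.3$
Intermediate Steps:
$V{\left(K \right)} = - \frac{1}{2}$ ($V{\left(K \right)} = 2 \left(- \frac{1}{4}\right) = - \frac{1}{2}$)
$x{\left(O \right)} = 2 O \left(1 + O\right)$
$Q{\left(n,m \right)} = \frac{1 + n}{2 m}$
$k{\left(U \right)} = -81$ ($k{\left(U \right)} = 9 \left(-9\right) = -81$)
$\left(x{\left(V{\left(4 \right)} \right)} + k{\left(Q{\left(-3,-2 \right)} \right)}\right)^{2} = \left(2 \left(- \frac{1}{2}\right) \left(1 - \frac{1}{2}\right) - 81\right)^{2} = \left(2 \left(- \frac{1}{2}\right) \frac{1}{2} - 81\right)^{2} = \left(- \frac{1}{2} - 81\right)^{2} = \left(- \frac{163}{2}\right)^{2} = \frac{26569}{4}$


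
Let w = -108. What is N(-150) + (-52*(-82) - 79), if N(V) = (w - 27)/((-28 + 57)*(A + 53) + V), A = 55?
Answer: 4159845/994 ≈ 4185.0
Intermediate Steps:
N(V) = -135/(3132 + V) (N(V) = (-108 - 27)/((-28 + 57)*(55 + 53) + V) = -135/(29*108 + V) = -135/(3132 + V))
N(-150) + (-52*(-82) - 79) = -135/(3132 - 150) + (-52*(-82) - 79) = -135/2982 + (4264 - 79) = -135*1/2982 + 4185 = -45/994 + 4185 = 4159845/994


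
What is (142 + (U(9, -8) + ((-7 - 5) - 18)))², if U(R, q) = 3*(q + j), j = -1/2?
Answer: 29929/4 ≈ 7482.3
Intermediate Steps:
j = -½ (j = -1*½ = -½ ≈ -0.50000)
U(R, q) = -3/2 + 3*q (U(R, q) = 3*(q - ½) = 3*(-½ + q) = -3/2 + 3*q)
(142 + (U(9, -8) + ((-7 - 5) - 18)))² = (142 + ((-3/2 + 3*(-8)) + ((-7 - 5) - 18)))² = (142 + ((-3/2 - 24) + (-12 - 18)))² = (142 + (-51/2 - 30))² = (142 - 111/2)² = (173/2)² = 29929/4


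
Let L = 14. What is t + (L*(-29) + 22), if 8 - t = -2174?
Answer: 1798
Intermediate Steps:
t = 2182 (t = 8 - 1*(-2174) = 8 + 2174 = 2182)
t + (L*(-29) + 22) = 2182 + (14*(-29) + 22) = 2182 + (-406 + 22) = 2182 - 384 = 1798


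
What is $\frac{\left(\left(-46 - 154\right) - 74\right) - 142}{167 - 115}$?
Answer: $-8$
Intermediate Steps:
$\frac{\left(\left(-46 - 154\right) - 74\right) - 142}{167 - 115} = \frac{\left(-200 - 74\right) - 142}{52} = \left(-274 - 142\right) \frac{1}{52} = \left(-416\right) \frac{1}{52} = -8$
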